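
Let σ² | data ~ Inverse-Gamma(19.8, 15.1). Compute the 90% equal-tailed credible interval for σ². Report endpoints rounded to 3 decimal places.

Inverse-Gamma(19.8, 15.1) quantiles: F⁻¹(0.05) and F⁻¹(0.95).
Equivalently, 1/σ² ~ Gamma(19.8, rate = 15.1); invert its 0.95 and 0.05 quantiles.
Posterior mean ≈ 0.803, SD ≈ 0.190; a Normal approximation gives roughly [0.490, 1.116].
Exact: lower = 0.546; upper = 1.153.

[0.546, 1.153]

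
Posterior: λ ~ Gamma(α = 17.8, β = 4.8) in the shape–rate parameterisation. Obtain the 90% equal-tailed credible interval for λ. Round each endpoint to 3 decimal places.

[2.390, 5.263]

Posterior: Gamma(shape 17.8, rate 4.8).
Equal-tailed 90% interval: Gamma(17.8, 4.8) quantiles at 0.05 and 0.95.
Posterior mean ≈ 3.708, SD ≈ 0.879; a Normal approximation gives roughly [2.263, 5.154].
Exact: lower = 2.390; upper = 5.263.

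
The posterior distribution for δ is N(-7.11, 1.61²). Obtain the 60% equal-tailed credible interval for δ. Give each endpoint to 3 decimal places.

The posterior is symmetric, so the 60% equal-tailed interval is δ = -7.11 ± z·1.61 with z = 0.842.
Half-width: 0.842 × 1.61 = 1.355.
-7.11 − 1.355 = -8.465; -7.11 + 1.355 = -5.755.

[-8.465, -5.755]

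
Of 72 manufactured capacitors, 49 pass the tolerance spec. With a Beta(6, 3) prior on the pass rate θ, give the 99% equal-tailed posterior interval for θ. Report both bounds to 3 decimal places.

[0.540, 0.802]

Posterior: Beta(6+49, 3+23) = Beta(55, 26).
Equal-tailed 99% interval: the 0.005 and 0.995 quantiles of Beta(55, 26).
Posterior mean ≈ 0.679, SD ≈ 0.052; a Normal approximation gives roughly [0.546, 0.812].
Exact: F⁻¹(0.005) = 0.540; F⁻¹(0.995) = 0.802.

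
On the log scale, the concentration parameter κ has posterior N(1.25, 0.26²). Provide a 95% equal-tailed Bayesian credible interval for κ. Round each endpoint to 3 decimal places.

[2.097, 5.810]

On the log scale the 95% interval is 1.25 ± 1.960 × 0.26 = [0.7404, 1.7596].
Exponentiate: [e^0.7404, e^1.7596] = [2.097, 5.810].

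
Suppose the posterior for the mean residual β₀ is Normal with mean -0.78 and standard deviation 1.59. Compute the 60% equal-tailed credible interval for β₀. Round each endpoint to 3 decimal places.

The posterior is symmetric, so the 60% equal-tailed interval is β₀ = -0.78 ± z·1.59 with z = 0.842.
Half-width: 0.842 × 1.59 = 1.338.
-0.78 − 1.338 = -2.118; -0.78 + 1.338 = 0.558.

[-2.118, 0.558]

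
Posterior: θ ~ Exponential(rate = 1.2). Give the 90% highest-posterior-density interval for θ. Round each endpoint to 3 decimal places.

The exponential density is strictly decreasing on [0, ∞), so the HPD interval is anchored at 0: [0, q] with P(θ ≤ q) = 0.90.
q = −ln(1 − 0.90) / 1.2 = 2.3026 / 1.2 = 1.919.

[0.000, 1.919]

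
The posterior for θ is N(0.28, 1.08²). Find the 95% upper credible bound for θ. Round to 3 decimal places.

2.056

Need U with P(θ ≤ U) = 0.95: U = 0.28 + z_{0.05}·1.08.
z = 1.645; U = 0.28 + 1.645 × 1.08 = 2.056.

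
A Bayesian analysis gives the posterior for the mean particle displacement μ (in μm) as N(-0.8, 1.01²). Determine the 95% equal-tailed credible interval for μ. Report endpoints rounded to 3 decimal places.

The posterior is symmetric, so the 95% equal-tailed interval is μ = -0.8 ± z·1.01 with z = 1.960.
Half-width: 1.960 × 1.01 = 1.980.
-0.8 − 1.980 = -2.780; -0.8 + 1.980 = 1.180.

[-2.780, 1.180]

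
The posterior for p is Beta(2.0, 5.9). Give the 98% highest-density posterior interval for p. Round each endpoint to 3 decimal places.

The posterior is unimodal and skewed, so the HPD interval has equal density at both endpoints and is the shortest 98% interval.
Solving f(0.007) = f(0.605) with F(0.605) − F(0.007) = 0.98 gives [0.007, 0.605].
For comparison, the equal-tailed interval is [0.023, 0.649]; the HPD is narrower and shifted toward the mode.

[0.007, 0.605]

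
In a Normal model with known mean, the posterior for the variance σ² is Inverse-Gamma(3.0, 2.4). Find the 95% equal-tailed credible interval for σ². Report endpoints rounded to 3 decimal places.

Inverse-Gamma(3.0, 2.4) quantiles: F⁻¹(0.025) and F⁻¹(0.975).
Equivalently, 1/σ² ~ Gamma(3.0, rate = 2.4); invert its 0.975 and 0.025 quantiles.
Posterior mean ≈ 1.200, SD ≈ 1.200; a Normal approximation gives roughly [-1.152, 3.552].
Exact: lower = 0.332; upper = 3.879.

[0.332, 3.879]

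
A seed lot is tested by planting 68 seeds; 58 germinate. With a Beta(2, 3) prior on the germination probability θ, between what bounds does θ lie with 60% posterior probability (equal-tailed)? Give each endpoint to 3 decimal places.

[0.785, 0.860]

Posterior: Beta(2+58, 3+10) = Beta(60, 13).
Equal-tailed 60% interval: the 0.2 and 0.8 quantiles of Beta(60, 13).
Posterior mean ≈ 0.822, SD ≈ 0.044; a Normal approximation gives roughly [0.784, 0.859].
Exact: F⁻¹(0.2) = 0.785; F⁻¹(0.8) = 0.860.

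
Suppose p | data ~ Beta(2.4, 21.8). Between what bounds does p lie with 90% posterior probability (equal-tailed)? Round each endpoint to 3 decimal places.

[0.023, 0.213]

Posterior: Beta(2.4, 21.8).
Equal-tailed 90% interval: the 0.05 and 0.95 quantiles of Beta(2.4, 21.8).
Posterior mean ≈ 0.099, SD ≈ 0.060; a Normal approximation gives roughly [0.001, 0.197].
Exact: F⁻¹(0.05) = 0.023; F⁻¹(0.95) = 0.213.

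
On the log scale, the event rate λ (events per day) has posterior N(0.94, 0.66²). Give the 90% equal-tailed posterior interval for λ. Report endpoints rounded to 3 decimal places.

On the log scale the 90% interval is 0.94 ± 1.645 × 0.66 = [-0.1456, 2.0256].
Exponentiate: [e^-0.1456, e^2.0256] = [0.865, 7.581].

[0.865, 7.581]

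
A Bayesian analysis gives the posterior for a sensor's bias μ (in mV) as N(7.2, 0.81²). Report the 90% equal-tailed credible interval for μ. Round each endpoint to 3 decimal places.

[5.868, 8.532]

The posterior is symmetric, so the 90% equal-tailed interval is μ = 7.2 ± z·0.81 with z = 1.645.
Half-width: 1.645 × 0.81 = 1.332.
7.2 − 1.332 = 5.868; 7.2 + 1.332 = 8.532.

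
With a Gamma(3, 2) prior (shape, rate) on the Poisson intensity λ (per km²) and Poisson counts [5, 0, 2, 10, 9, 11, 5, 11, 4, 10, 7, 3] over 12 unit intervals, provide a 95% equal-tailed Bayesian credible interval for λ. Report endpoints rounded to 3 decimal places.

Posterior: Gamma(3+77, 2+12) = Gamma(80, 14) (shape, rate).
Equal-tailed 95% interval: Gamma(80, 14) quantiles at 0.025 and 0.975.
Posterior mean ≈ 5.714, SD ≈ 0.639; a Normal approximation gives roughly [4.462, 6.966].
Exact: lower = 4.531; upper = 7.033.

[4.531, 7.033]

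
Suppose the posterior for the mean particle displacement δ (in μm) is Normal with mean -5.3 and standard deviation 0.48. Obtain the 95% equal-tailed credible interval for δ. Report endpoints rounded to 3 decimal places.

The posterior is symmetric, so the 95% equal-tailed interval is δ = -5.3 ± z·0.48 with z = 1.960.
Half-width: 1.960 × 0.48 = 0.941.
-5.3 − 0.941 = -6.241; -5.3 + 0.941 = -4.359.

[-6.241, -4.359]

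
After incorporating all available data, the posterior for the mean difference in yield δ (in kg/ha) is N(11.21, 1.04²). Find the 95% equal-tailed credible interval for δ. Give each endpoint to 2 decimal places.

The posterior is symmetric, so the 95% equal-tailed interval is δ = 11.21 ± z·1.04 with z = 1.960.
Half-width: 1.960 × 1.04 = 2.04.
11.21 − 2.04 = 9.17; 11.21 + 2.04 = 13.25.

[9.17, 13.25]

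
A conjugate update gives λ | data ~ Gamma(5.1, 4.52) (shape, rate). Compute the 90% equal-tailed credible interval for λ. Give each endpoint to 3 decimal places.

[0.450, 2.056]

Posterior: Gamma(shape 5.1, rate 4.52).
Equal-tailed 90% interval: Gamma(5.1, 4.52) quantiles at 0.05 and 0.95.
Posterior mean ≈ 1.128, SD ≈ 0.500; a Normal approximation gives roughly [0.307, 1.950].
Exact: lower = 0.450; upper = 2.056.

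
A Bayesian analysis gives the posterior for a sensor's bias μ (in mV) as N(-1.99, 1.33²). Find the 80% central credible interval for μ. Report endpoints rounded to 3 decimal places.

[-3.694, -0.286]

The posterior is symmetric, so the 80% equal-tailed interval is μ = -1.99 ± z·1.33 with z = 1.282.
Half-width: 1.282 × 1.33 = 1.704.
-1.99 − 1.704 = -3.694; -1.99 + 1.704 = -0.286.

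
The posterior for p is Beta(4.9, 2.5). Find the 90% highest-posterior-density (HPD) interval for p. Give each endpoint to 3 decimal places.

The posterior is unimodal and skewed, so the HPD interval has equal density at both endpoints and is the shortest 90% interval.
Solving f(0.408) = f(0.931) with F(0.931) − F(0.408) = 0.90 gives [0.408, 0.931].
For comparison, the equal-tailed interval is [0.369, 0.903]; the HPD is narrower and shifted toward the mode.

[0.408, 0.931]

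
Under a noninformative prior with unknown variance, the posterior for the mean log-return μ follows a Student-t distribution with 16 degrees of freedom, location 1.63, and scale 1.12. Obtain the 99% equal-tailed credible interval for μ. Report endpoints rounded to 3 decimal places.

The t_16 distribution is symmetric; the 99% interval is 1.63 ± t·1.12 with t_{0.995,16} = 2.921.
Half-width: 2.921 × 1.12 = 3.271.
1.63 − 3.271 = -1.641; 1.63 + 3.271 = 4.901.

[-1.641, 4.901]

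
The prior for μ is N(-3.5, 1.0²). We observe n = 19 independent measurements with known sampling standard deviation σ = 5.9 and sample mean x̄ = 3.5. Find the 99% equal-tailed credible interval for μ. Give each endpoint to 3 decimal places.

[-3.100, 1.043]

Posterior precision = 1/1.0² + 19/5.9² = 1.0000 + 0.5458 = 1.5458, so posterior SD = 0.8043.
Posterior mean = (-3.5/1.0² + 19·3.5/5.9²) / 1.5458 = -1.0283.
Interval: -1.0283 ± 2.576 × 0.8043 → [-3.100, 1.043].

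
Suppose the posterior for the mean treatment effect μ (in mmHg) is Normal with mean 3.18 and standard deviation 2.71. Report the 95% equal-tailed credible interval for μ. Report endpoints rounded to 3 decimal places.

The posterior is symmetric, so the 95% equal-tailed interval is μ = 3.18 ± z·2.71 with z = 1.960.
Half-width: 1.960 × 2.71 = 5.312.
3.18 − 5.312 = -2.132; 3.18 + 5.312 = 8.492.

[-2.132, 8.492]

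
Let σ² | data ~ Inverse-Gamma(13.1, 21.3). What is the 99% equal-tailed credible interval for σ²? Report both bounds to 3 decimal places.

[0.877, 3.774]

Inverse-Gamma(13.1, 21.3) quantiles: F⁻¹(0.005) and F⁻¹(0.995).
Equivalently, 1/σ² ~ Gamma(13.1, rate = 21.3); invert its 0.995 and 0.005 quantiles.
Posterior mean ≈ 1.760, SD ≈ 0.528; a Normal approximation gives roughly [0.399, 3.121].
Exact: lower = 0.877; upper = 3.774.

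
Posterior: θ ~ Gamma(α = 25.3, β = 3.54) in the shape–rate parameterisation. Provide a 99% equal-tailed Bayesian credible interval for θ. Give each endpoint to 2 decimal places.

[4.02, 11.33]

Posterior: Gamma(shape 25.3, rate 3.54).
Equal-tailed 99% interval: Gamma(25.3, 3.54) quantiles at 0.005 and 0.995.
Posterior mean ≈ 7.15, SD ≈ 1.42; a Normal approximation gives roughly [3.49, 10.81].
Exact: lower = 4.02; upper = 11.33.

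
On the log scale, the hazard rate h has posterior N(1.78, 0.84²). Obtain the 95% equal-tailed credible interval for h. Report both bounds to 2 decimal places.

[1.14, 30.76]

On the log scale the 95% interval is 1.78 ± 1.960 × 0.84 = [0.1336, 3.4264].
Exponentiate: [e^0.1336, e^3.4264] = [1.14, 30.76].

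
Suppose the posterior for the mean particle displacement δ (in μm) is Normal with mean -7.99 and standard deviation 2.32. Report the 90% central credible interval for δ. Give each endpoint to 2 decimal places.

[-11.81, -4.17]

The posterior is symmetric, so the 90% equal-tailed interval is δ = -7.99 ± z·2.32 with z = 1.645.
Half-width: 1.645 × 2.32 = 3.82.
-7.99 − 3.82 = -11.81; -7.99 + 3.82 = -4.17.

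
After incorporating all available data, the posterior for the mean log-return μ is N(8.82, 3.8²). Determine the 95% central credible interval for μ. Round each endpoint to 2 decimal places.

[1.37, 16.27]

The posterior is symmetric, so the 95% equal-tailed interval is μ = 8.82 ± z·3.8 with z = 1.960.
Half-width: 1.960 × 3.8 = 7.45.
8.82 − 7.45 = 1.37; 8.82 + 7.45 = 16.27.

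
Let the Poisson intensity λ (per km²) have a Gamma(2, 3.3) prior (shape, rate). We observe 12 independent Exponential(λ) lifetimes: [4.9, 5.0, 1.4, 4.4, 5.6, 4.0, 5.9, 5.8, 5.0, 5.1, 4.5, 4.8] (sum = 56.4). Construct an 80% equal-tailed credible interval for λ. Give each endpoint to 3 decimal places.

[0.159, 0.318]

Posterior: Gamma(2+12, 3.3+56.4) = Gamma(14, 59.7) (shape, rate).
Equal-tailed 80% interval: Gamma(14, 59.7) quantiles at 0.1 and 0.9.
Posterior mean ≈ 0.235, SD ≈ 0.063; a Normal approximation gives roughly [0.154, 0.315].
Exact: lower = 0.159; upper = 0.318.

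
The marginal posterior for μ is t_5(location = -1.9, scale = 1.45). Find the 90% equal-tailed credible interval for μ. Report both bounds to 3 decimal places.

[-4.822, 1.022]

The t_5 distribution is symmetric; the 90% interval is -1.9 ± t·1.45 with t_{0.95,5} = 2.015.
Half-width: 2.015 × 1.45 = 2.922.
-1.9 − 2.922 = -4.822; -1.9 + 2.922 = 1.022.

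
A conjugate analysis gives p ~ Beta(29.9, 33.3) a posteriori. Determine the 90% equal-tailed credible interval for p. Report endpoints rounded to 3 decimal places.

Posterior: Beta(29.9, 33.3).
Equal-tailed 90% interval: the 0.05 and 0.95 quantiles of Beta(29.9, 33.3).
Posterior mean ≈ 0.473, SD ≈ 0.062; a Normal approximation gives roughly [0.371, 0.576].
Exact: F⁻¹(0.05) = 0.371; F⁻¹(0.95) = 0.576.

[0.371, 0.576]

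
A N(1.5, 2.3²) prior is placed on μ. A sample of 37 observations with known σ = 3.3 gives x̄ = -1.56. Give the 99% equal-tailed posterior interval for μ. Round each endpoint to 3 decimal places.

[-2.759, -0.039]

Posterior precision = 1/2.3² + 37/3.3² = 0.1890 + 3.3976 = 3.5866, so posterior SD = 0.5280.
Posterior mean = (1.5/2.3² + 37·-1.56/3.3²) / 3.5866 = -1.3987.
Interval: -1.3987 ± 2.576 × 0.5280 → [-2.759, -0.039].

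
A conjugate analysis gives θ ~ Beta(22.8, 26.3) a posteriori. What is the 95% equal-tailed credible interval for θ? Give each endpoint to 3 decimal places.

Posterior: Beta(22.8, 26.3).
Equal-tailed 95% interval: the 0.025 and 0.975 quantiles of Beta(22.8, 26.3).
Posterior mean ≈ 0.464, SD ≈ 0.070; a Normal approximation gives roughly [0.326, 0.602].
Exact: F⁻¹(0.025) = 0.328; F⁻¹(0.975) = 0.603.

[0.328, 0.603]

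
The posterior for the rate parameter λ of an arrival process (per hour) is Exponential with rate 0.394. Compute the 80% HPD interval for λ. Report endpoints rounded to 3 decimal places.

[0.000, 4.085]

The exponential density is strictly decreasing on [0, ∞), so the HPD interval is anchored at 0: [0, q] with P(λ ≤ q) = 0.80.
q = −ln(1 − 0.80) / 0.394 = 1.6094 / 0.394 = 4.085.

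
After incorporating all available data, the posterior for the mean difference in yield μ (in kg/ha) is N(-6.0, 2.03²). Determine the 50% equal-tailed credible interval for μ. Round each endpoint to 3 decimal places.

[-7.369, -4.631]

The posterior is symmetric, so the 50% equal-tailed interval is μ = -6.0 ± z·2.03 with z = 0.674.
Half-width: 0.674 × 2.03 = 1.369.
-6.0 − 1.369 = -7.369; -6.0 + 1.369 = -4.631.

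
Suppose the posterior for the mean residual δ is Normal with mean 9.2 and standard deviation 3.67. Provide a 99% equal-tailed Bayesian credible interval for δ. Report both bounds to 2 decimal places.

[-0.25, 18.65]

The posterior is symmetric, so the 99% equal-tailed interval is δ = 9.2 ± z·3.67 with z = 2.576.
Half-width: 2.576 × 3.67 = 9.45.
9.2 − 9.45 = -0.25; 9.2 + 9.45 = 18.65.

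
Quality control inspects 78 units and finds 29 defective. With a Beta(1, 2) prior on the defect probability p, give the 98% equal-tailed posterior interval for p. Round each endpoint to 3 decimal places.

[0.252, 0.498]

Posterior: Beta(1+29, 2+49) = Beta(30, 51).
Equal-tailed 98% interval: the 0.01 and 0.99 quantiles of Beta(30, 51).
Posterior mean ≈ 0.370, SD ≈ 0.053; a Normal approximation gives roughly [0.246, 0.494].
Exact: F⁻¹(0.01) = 0.252; F⁻¹(0.99) = 0.498.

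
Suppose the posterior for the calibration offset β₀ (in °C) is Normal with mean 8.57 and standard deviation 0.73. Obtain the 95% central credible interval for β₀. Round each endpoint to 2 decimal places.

The posterior is symmetric, so the 95% equal-tailed interval is β₀ = 8.57 ± z·0.73 with z = 1.960.
Half-width: 1.960 × 0.73 = 1.43.
8.57 − 1.43 = 7.14; 8.57 + 1.43 = 10.00.

[7.14, 10.00]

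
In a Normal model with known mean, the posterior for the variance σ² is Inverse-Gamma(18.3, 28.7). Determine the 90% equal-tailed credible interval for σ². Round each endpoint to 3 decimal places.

[1.110, 2.417]

Inverse-Gamma(18.3, 28.7) quantiles: F⁻¹(0.05) and F⁻¹(0.95).
Equivalently, 1/σ² ~ Gamma(18.3, rate = 28.7); invert its 0.95 and 0.05 quantiles.
Posterior mean ≈ 1.659, SD ≈ 0.411; a Normal approximation gives roughly [0.983, 2.335].
Exact: lower = 1.110; upper = 2.417.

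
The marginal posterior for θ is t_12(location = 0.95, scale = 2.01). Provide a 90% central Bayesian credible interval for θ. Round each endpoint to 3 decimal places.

The t_12 distribution is symmetric; the 90% interval is 0.95 ± t·2.01 with t_{0.95,12} = 1.782.
Half-width: 1.782 × 2.01 = 3.582.
0.95 − 3.582 = -2.632; 0.95 + 3.582 = 4.532.

[-2.632, 4.532]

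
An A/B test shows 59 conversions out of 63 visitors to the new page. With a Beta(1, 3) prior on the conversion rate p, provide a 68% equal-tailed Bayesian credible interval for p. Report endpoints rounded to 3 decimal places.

[0.859, 0.932]

Posterior: Beta(1+59, 3+4) = Beta(60, 7).
Equal-tailed 68% interval: the 0.16 and 0.84 quantiles of Beta(60, 7).
Posterior mean ≈ 0.896, SD ≈ 0.037; a Normal approximation gives roughly [0.859, 0.932].
Exact: F⁻¹(0.16) = 0.859; F⁻¹(0.84) = 0.932.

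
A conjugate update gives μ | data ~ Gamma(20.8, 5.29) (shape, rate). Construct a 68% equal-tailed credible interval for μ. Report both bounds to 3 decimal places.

Posterior: Gamma(shape 20.8, rate 5.29).
Equal-tailed 68% interval: Gamma(20.8, 5.29) quantiles at 0.16 and 0.84.
Posterior mean ≈ 3.932, SD ≈ 0.862; a Normal approximation gives roughly [3.075, 4.789].
Exact: lower = 3.081; upper = 4.782.

[3.081, 4.782]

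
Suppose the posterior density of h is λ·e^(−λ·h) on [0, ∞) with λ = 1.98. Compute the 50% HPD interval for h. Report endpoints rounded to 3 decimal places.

The exponential density is strictly decreasing on [0, ∞), so the HPD interval is anchored at 0: [0, q] with P(h ≤ q) = 0.50.
q = −ln(1 − 0.50) / 1.98 = 0.6931 / 1.98 = 0.350.

[0.000, 0.350]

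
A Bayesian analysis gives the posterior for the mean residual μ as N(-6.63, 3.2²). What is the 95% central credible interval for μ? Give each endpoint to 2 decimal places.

The posterior is symmetric, so the 95% equal-tailed interval is μ = -6.63 ± z·3.2 with z = 1.960.
Half-width: 1.960 × 3.2 = 6.27.
-6.63 − 6.27 = -12.90; -6.63 + 6.27 = -0.36.

[-12.90, -0.36]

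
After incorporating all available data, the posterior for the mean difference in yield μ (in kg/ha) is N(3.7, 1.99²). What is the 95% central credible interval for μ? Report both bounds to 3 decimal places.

[-0.200, 7.600]

The posterior is symmetric, so the 95% equal-tailed interval is μ = 3.7 ± z·1.99 with z = 1.960.
Half-width: 1.960 × 1.99 = 3.900.
3.7 − 3.900 = -0.200; 3.7 + 3.900 = 7.600.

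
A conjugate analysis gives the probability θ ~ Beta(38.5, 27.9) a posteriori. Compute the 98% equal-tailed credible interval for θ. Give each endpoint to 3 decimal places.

[0.438, 0.715]

Posterior: Beta(38.5, 27.9).
Equal-tailed 98% interval: the 0.01 and 0.99 quantiles of Beta(38.5, 27.9).
Posterior mean ≈ 0.580, SD ≈ 0.060; a Normal approximation gives roughly [0.440, 0.720].
Exact: F⁻¹(0.01) = 0.438; F⁻¹(0.99) = 0.715.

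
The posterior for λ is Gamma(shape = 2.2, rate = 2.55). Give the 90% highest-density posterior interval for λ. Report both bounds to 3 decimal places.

The posterior is unimodal and skewed, so the HPD interval has equal density at both endpoints and is the shortest 90% interval.
Solving f(0.054) = f(1.666) with F(1.666) − F(0.054) = 0.90 gives [0.054, 1.666].
For comparison, the equal-tailed interval is [0.172, 1.986]; the HPD is narrower and shifted toward the mode.

[0.054, 1.666]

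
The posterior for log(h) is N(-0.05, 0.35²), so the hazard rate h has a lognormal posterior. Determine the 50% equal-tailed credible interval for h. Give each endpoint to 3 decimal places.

[0.751, 1.205]

On the log scale the 50% interval is -0.05 ± 0.674 × 0.35 = [-0.2861, 0.1861].
Exponentiate: [e^-0.2861, e^0.1861] = [0.751, 1.205].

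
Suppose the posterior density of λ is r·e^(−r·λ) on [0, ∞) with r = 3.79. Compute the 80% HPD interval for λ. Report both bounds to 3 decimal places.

[0.000, 0.425]

The exponential density is strictly decreasing on [0, ∞), so the HPD interval is anchored at 0: [0, q] with P(λ ≤ q) = 0.80.
q = −ln(1 − 0.80) / 3.79 = 1.6094 / 3.79 = 0.425.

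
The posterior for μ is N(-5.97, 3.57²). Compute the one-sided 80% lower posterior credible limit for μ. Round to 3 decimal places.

Need L with P(μ ≥ L) = 0.80: L = -5.97 − z_{0.2}·3.57.
z = 0.842; L = -5.97 − 0.842 × 3.57 = -8.975.

-8.975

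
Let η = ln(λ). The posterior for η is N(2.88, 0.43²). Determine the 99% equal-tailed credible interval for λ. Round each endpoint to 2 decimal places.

[5.88, 53.93]

On the log scale the 99% interval is 2.88 ± 2.576 × 0.43 = [1.7724, 3.9876].
Exponentiate: [e^1.7724, e^3.9876] = [5.88, 53.93].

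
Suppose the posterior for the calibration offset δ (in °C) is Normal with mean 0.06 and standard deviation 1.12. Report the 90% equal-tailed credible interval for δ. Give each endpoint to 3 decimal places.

The posterior is symmetric, so the 90% equal-tailed interval is δ = 0.06 ± z·1.12 with z = 1.645.
Half-width: 1.645 × 1.12 = 1.842.
0.06 − 1.842 = -1.782; 0.06 + 1.842 = 1.902.

[-1.782, 1.902]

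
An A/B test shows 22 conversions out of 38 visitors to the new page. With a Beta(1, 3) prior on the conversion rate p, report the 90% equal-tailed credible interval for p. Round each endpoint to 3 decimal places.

Posterior: Beta(1+22, 3+16) = Beta(23, 19).
Equal-tailed 90% interval: the 0.05 and 0.95 quantiles of Beta(23, 19).
Posterior mean ≈ 0.548, SD ≈ 0.076; a Normal approximation gives roughly [0.423, 0.672].
Exact: F⁻¹(0.05) = 0.421; F⁻¹(0.95) = 0.671.

[0.421, 0.671]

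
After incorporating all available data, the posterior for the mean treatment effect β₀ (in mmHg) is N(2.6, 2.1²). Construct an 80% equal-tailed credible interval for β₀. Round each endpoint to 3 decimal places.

The posterior is symmetric, so the 80% equal-tailed interval is β₀ = 2.6 ± z·2.1 with z = 1.282.
Half-width: 1.282 × 2.1 = 2.691.
2.6 − 2.691 = -0.091; 2.6 + 2.691 = 5.291.

[-0.091, 5.291]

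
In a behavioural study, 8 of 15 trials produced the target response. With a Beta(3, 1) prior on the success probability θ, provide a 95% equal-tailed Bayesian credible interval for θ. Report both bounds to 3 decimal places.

[0.357, 0.785]

Posterior: Beta(3+8, 1+7) = Beta(11, 8).
Equal-tailed 95% interval: the 0.025 and 0.975 quantiles of Beta(11, 8).
Posterior mean ≈ 0.579, SD ≈ 0.110; a Normal approximation gives roughly [0.363, 0.795].
Exact: F⁻¹(0.025) = 0.357; F⁻¹(0.975) = 0.785.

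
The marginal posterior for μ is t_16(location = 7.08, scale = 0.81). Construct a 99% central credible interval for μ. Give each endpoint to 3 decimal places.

[4.714, 9.446]

The t_16 distribution is symmetric; the 99% interval is 7.08 ± t·0.81 with t_{0.995,16} = 2.921.
Half-width: 2.921 × 0.81 = 2.366.
7.08 − 2.366 = 4.714; 7.08 + 2.366 = 9.446.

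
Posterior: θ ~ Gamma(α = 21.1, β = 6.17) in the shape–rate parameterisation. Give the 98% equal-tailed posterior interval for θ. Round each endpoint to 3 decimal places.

Posterior: Gamma(shape 21.1, rate 6.17).
Equal-tailed 98% interval: Gamma(21.1, 6.17) quantiles at 0.01 and 0.99.
Posterior mean ≈ 3.420, SD ≈ 0.744; a Normal approximation gives roughly [1.688, 5.152].
Exact: lower = 1.929; upper = 5.386.

[1.929, 5.386]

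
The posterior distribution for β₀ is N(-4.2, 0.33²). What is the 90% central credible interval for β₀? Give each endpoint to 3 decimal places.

The posterior is symmetric, so the 90% equal-tailed interval is β₀ = -4.2 ± z·0.33 with z = 1.645.
Half-width: 1.645 × 0.33 = 0.543.
-4.2 − 0.543 = -4.743; -4.2 + 0.543 = -3.657.

[-4.743, -3.657]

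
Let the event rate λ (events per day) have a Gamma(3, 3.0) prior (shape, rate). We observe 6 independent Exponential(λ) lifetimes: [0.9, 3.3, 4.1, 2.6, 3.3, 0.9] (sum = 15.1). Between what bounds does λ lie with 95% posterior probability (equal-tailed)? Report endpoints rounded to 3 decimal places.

Posterior: Gamma(3+6, 3.0+15.1) = Gamma(9, 18.1) (shape, rate).
Equal-tailed 95% interval: Gamma(9, 18.1) quantiles at 0.025 and 0.975.
Posterior mean ≈ 0.497, SD ≈ 0.166; a Normal approximation gives roughly [0.172, 0.822].
Exact: lower = 0.227; upper = 0.871.

[0.227, 0.871]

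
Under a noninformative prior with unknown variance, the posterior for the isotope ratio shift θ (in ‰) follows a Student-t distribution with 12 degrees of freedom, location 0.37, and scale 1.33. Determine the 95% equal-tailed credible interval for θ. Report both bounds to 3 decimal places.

The t_12 distribution is symmetric; the 95% interval is 0.37 ± t·1.33 with t_{0.975,12} = 2.179.
Half-width: 2.179 × 1.33 = 2.898.
0.37 − 2.898 = -2.528; 0.37 + 2.898 = 3.268.

[-2.528, 3.268]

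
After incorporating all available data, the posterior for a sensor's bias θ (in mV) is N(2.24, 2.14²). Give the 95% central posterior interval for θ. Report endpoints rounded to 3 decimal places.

The posterior is symmetric, so the 95% equal-tailed interval is θ = 2.24 ± z·2.14 with z = 1.960.
Half-width: 1.960 × 2.14 = 4.194.
2.24 − 4.194 = -1.954; 2.24 + 4.194 = 6.434.

[-1.954, 6.434]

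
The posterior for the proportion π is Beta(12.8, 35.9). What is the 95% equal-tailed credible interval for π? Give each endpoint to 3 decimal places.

Posterior: Beta(12.8, 35.9).
Equal-tailed 95% interval: the 0.025 and 0.975 quantiles of Beta(12.8, 35.9).
Posterior mean ≈ 0.263, SD ≈ 0.062; a Normal approximation gives roughly [0.140, 0.385].
Exact: F⁻¹(0.025) = 0.150; F⁻¹(0.975) = 0.394.

[0.150, 0.394]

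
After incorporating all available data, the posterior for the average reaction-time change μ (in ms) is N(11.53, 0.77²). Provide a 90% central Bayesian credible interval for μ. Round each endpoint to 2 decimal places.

The posterior is symmetric, so the 90% equal-tailed interval is μ = 11.53 ± z·0.77 with z = 1.645.
Half-width: 1.645 × 0.77 = 1.27.
11.53 − 1.27 = 10.26; 11.53 + 1.27 = 12.80.

[10.26, 12.80]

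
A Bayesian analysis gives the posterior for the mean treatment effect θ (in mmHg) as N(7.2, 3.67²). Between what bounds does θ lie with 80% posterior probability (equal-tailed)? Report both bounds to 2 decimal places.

[2.50, 11.90]

The posterior is symmetric, so the 80% equal-tailed interval is θ = 7.2 ± z·3.67 with z = 1.282.
Half-width: 1.282 × 3.67 = 4.70.
7.2 − 4.70 = 2.50; 7.2 + 4.70 = 11.90.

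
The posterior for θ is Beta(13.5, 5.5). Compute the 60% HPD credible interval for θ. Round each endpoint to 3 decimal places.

[0.643, 0.815]

The posterior is unimodal and skewed, so the HPD interval has equal density at both endpoints and is the shortest 60% interval.
Solving f(0.643) = f(0.815) with F(0.815) − F(0.643) = 0.60 gives [0.643, 0.815].
For comparison, the equal-tailed interval is [0.625, 0.800]; the HPD is narrower and shifted toward the mode.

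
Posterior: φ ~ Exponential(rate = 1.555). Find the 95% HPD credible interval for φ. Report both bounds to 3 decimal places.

[0.000, 1.927]

The exponential density is strictly decreasing on [0, ∞), so the HPD interval is anchored at 0: [0, q] with P(φ ≤ q) = 0.95.
q = −ln(1 − 0.95) / 1.555 = 2.9957 / 1.555 = 1.927.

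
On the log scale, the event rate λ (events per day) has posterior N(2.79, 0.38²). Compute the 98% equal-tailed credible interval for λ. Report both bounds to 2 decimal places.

[6.73, 39.41]

On the log scale the 98% interval is 2.79 ± 2.326 × 0.38 = [1.9060, 3.6740].
Exponentiate: [e^1.9060, e^3.6740] = [6.73, 39.41].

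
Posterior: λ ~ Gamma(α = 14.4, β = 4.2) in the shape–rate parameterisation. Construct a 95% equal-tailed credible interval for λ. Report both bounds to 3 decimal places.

Posterior: Gamma(shape 14.4, rate 4.2).
Equal-tailed 95% interval: Gamma(14.4, 4.2) quantiles at 0.025 and 0.975.
Posterior mean ≈ 3.429, SD ≈ 0.904; a Normal approximation gives roughly [1.658, 5.199].
Exact: lower = 1.893; upper = 5.413.

[1.893, 5.413]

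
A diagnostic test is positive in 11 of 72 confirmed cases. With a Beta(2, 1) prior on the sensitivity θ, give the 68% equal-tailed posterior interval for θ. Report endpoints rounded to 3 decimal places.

Posterior: Beta(2+11, 1+61) = Beta(13, 62).
Equal-tailed 68% interval: the 0.16 and 0.84 quantiles of Beta(13, 62).
Posterior mean ≈ 0.173, SD ≈ 0.043; a Normal approximation gives roughly [0.130, 0.217].
Exact: F⁻¹(0.16) = 0.130; F⁻¹(0.84) = 0.217.

[0.130, 0.217]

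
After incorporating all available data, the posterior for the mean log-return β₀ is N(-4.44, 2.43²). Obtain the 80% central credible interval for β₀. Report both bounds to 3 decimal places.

[-7.554, -1.326]

The posterior is symmetric, so the 80% equal-tailed interval is β₀ = -4.44 ± z·2.43 with z = 1.282.
Half-width: 1.282 × 2.43 = 3.114.
-4.44 − 3.114 = -7.554; -4.44 + 3.114 = -1.326.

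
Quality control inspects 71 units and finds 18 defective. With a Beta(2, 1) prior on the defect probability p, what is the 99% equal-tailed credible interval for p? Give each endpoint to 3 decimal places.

[0.151, 0.412]

Posterior: Beta(2+18, 1+53) = Beta(20, 54).
Equal-tailed 99% interval: the 0.005 and 0.995 quantiles of Beta(20, 54).
Posterior mean ≈ 0.270, SD ≈ 0.051; a Normal approximation gives roughly [0.138, 0.402].
Exact: F⁻¹(0.005) = 0.151; F⁻¹(0.995) = 0.412.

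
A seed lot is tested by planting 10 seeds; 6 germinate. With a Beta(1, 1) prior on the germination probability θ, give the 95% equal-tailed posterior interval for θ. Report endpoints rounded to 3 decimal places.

Posterior: Beta(1+6, 1+4) = Beta(7, 5).
Equal-tailed 95% interval: the 0.025 and 0.975 quantiles of Beta(7, 5).
Posterior mean ≈ 0.583, SD ≈ 0.137; a Normal approximation gives roughly [0.315, 0.851].
Exact: F⁻¹(0.025) = 0.308; F⁻¹(0.975) = 0.833.

[0.308, 0.833]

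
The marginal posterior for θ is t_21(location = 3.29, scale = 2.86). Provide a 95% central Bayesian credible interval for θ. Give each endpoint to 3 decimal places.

[-2.658, 9.238]

The t_21 distribution is symmetric; the 95% interval is 3.29 ± t·2.86 with t_{0.975,21} = 2.080.
Half-width: 2.080 × 2.86 = 5.948.
3.29 − 5.948 = -2.658; 3.29 + 5.948 = 9.238.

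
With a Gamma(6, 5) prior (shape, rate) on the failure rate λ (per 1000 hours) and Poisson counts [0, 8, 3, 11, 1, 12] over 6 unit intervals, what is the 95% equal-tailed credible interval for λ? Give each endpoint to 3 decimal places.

[2.675, 4.952]

Posterior: Gamma(6+35, 5+6) = Gamma(41, 11) (shape, rate).
Equal-tailed 95% interval: Gamma(41, 11) quantiles at 0.025 and 0.975.
Posterior mean ≈ 3.727, SD ≈ 0.582; a Normal approximation gives roughly [2.586, 4.868].
Exact: lower = 2.675; upper = 4.952.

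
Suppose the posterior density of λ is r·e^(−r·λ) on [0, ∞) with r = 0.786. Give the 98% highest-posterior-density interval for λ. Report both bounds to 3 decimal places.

[0.000, 4.977]

The exponential density is strictly decreasing on [0, ∞), so the HPD interval is anchored at 0: [0, q] with P(λ ≤ q) = 0.98.
q = −ln(1 − 0.98) / 0.786 = 3.9120 / 0.786 = 4.977.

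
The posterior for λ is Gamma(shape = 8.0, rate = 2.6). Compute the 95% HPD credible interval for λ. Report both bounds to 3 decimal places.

The posterior is unimodal and skewed, so the HPD interval has equal density at both endpoints and is the shortest 95% interval.
Solving f(1.144) = f(5.243) with F(5.243) − F(1.144) = 0.95 gives [1.144, 5.243].
For comparison, the equal-tailed interval is [1.328, 5.547]; the HPD is narrower and shifted toward the mode.

[1.144, 5.243]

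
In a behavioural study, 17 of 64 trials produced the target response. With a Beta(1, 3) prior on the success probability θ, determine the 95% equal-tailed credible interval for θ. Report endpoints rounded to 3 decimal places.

[0.168, 0.375]

Posterior: Beta(1+17, 3+47) = Beta(18, 50).
Equal-tailed 95% interval: the 0.025 and 0.975 quantiles of Beta(18, 50).
Posterior mean ≈ 0.265, SD ≈ 0.053; a Normal approximation gives roughly [0.161, 0.369].
Exact: F⁻¹(0.025) = 0.168; F⁻¹(0.975) = 0.375.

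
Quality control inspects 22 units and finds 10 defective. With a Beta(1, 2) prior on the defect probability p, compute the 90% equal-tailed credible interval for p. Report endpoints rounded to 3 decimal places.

[0.282, 0.603]

Posterior: Beta(1+10, 2+12) = Beta(11, 14).
Equal-tailed 90% interval: the 0.05 and 0.95 quantiles of Beta(11, 14).
Posterior mean ≈ 0.440, SD ≈ 0.097; a Normal approximation gives roughly [0.280, 0.600].
Exact: F⁻¹(0.05) = 0.282; F⁻¹(0.95) = 0.603.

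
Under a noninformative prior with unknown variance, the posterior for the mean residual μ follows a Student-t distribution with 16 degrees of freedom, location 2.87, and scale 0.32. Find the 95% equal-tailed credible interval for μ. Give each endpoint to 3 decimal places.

[2.192, 3.548]

The t_16 distribution is symmetric; the 95% interval is 2.87 ± t·0.32 with t_{0.975,16} = 2.120.
Half-width: 2.120 × 0.32 = 0.678.
2.87 − 0.678 = 2.192; 2.87 + 0.678 = 3.548.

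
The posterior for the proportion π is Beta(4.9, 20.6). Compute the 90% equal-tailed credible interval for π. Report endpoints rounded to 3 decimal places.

[0.081, 0.331]

Posterior: Beta(4.9, 20.6).
Equal-tailed 90% interval: the 0.05 and 0.95 quantiles of Beta(4.9, 20.6).
Posterior mean ≈ 0.192, SD ≈ 0.077; a Normal approximation gives roughly [0.066, 0.318].
Exact: F⁻¹(0.05) = 0.081; F⁻¹(0.95) = 0.331.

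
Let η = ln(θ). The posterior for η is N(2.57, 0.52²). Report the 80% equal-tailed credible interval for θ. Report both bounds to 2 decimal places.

[6.71, 25.44]

On the log scale the 80% interval is 2.57 ± 1.282 × 0.52 = [1.9036, 3.2364].
Exponentiate: [e^1.9036, e^3.2364] = [6.71, 25.44].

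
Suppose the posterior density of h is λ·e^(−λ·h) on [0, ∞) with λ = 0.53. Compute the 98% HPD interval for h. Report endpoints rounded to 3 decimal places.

The exponential density is strictly decreasing on [0, ∞), so the HPD interval is anchored at 0: [0, q] with P(h ≤ q) = 0.98.
q = −ln(1 − 0.98) / 0.53 = 3.9120 / 0.53 = 7.381.

[0.000, 7.381]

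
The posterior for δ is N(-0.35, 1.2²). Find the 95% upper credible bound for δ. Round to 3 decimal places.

1.624

Need U with P(δ ≤ U) = 0.95: U = -0.35 + z_{0.05}·1.2.
z = 1.645; U = -0.35 + 1.645 × 1.2 = 1.624.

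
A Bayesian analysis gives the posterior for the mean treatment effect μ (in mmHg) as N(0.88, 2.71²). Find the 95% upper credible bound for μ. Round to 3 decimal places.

5.338

Need U with P(μ ≤ U) = 0.95: U = 0.88 + z_{0.05}·2.71.
z = 1.645; U = 0.88 + 1.645 × 2.71 = 5.338.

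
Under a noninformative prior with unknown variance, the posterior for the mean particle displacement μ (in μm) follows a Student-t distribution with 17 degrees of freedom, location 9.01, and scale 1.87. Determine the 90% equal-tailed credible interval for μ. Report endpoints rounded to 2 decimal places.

The t_17 distribution is symmetric; the 90% interval is 9.01 ± t·1.87 with t_{0.95,17} = 1.740.
Half-width: 1.740 × 1.87 = 3.25.
9.01 − 3.25 = 5.76; 9.01 + 3.25 = 12.26.

[5.76, 12.26]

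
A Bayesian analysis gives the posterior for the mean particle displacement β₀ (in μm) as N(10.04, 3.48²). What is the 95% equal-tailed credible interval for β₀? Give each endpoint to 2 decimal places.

The posterior is symmetric, so the 95% equal-tailed interval is β₀ = 10.04 ± z·3.48 with z = 1.960.
Half-width: 1.960 × 3.48 = 6.82.
10.04 − 6.82 = 3.22; 10.04 + 6.82 = 16.86.

[3.22, 16.86]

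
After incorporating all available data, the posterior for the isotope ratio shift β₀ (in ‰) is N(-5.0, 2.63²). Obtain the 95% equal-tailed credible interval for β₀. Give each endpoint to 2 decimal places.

[-10.15, 0.15]

The posterior is symmetric, so the 95% equal-tailed interval is β₀ = -5.0 ± z·2.63 with z = 1.960.
Half-width: 1.960 × 2.63 = 5.15.
-5.0 − 5.15 = -10.15; -5.0 + 5.15 = 0.15.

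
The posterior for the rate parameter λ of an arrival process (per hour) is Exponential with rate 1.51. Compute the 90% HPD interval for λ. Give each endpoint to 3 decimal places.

[0.000, 1.525]

The exponential density is strictly decreasing on [0, ∞), so the HPD interval is anchored at 0: [0, q] with P(λ ≤ q) = 0.90.
q = −ln(1 − 0.90) / 1.51 = 2.3026 / 1.51 = 1.525.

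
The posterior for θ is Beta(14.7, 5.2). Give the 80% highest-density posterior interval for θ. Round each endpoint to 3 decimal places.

[0.629, 0.873]

The posterior is unimodal and skewed, so the HPD interval has equal density at both endpoints and is the shortest 80% interval.
Solving f(0.629) = f(0.873) with F(0.873) − F(0.629) = 0.80 gives [0.629, 0.873].
For comparison, the equal-tailed interval is [0.609, 0.857]; the HPD is narrower and shifted toward the mode.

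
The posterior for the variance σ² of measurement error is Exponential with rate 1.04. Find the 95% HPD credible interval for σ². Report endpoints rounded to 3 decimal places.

The exponential density is strictly decreasing on [0, ∞), so the HPD interval is anchored at 0: [0, q] with P(σ² ≤ q) = 0.95.
q = −ln(1 − 0.95) / 1.04 = 2.9957 / 1.04 = 2.881.

[0.000, 2.881]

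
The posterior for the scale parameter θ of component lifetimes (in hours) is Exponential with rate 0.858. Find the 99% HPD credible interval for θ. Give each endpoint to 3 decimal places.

[0.000, 5.367]

The exponential density is strictly decreasing on [0, ∞), so the HPD interval is anchored at 0: [0, q] with P(θ ≤ q) = 0.99.
q = −ln(1 − 0.99) / 0.858 = 4.6052 / 0.858 = 5.367.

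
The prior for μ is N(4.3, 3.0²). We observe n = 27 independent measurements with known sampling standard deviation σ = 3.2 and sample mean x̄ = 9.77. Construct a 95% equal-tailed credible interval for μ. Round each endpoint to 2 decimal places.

Posterior precision = 1/3.0² + 27/3.2² = 0.1111 + 2.6367 = 2.7478, so posterior SD = 0.6033.
Posterior mean = (4.3/3.0² + 27·9.77/3.2²) / 2.7478 = 9.5488.
Interval: 9.5488 ± 1.960 × 0.6033 → [8.37, 10.73].

[8.37, 10.73]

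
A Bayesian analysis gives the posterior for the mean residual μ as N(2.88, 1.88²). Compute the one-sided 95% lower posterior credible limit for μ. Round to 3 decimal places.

Need L with P(μ ≥ L) = 0.95: L = 2.88 − z_{0.05}·1.88.
z = 1.645; L = 2.88 − 1.645 × 1.88 = -0.212.

-0.212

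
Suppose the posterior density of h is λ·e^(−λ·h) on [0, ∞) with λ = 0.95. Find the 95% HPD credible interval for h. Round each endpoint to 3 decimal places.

[0.000, 3.153]

The exponential density is strictly decreasing on [0, ∞), so the HPD interval is anchored at 0: [0, q] with P(h ≤ q) = 0.95.
q = −ln(1 − 0.95) / 0.95 = 2.9957 / 0.95 = 3.153.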